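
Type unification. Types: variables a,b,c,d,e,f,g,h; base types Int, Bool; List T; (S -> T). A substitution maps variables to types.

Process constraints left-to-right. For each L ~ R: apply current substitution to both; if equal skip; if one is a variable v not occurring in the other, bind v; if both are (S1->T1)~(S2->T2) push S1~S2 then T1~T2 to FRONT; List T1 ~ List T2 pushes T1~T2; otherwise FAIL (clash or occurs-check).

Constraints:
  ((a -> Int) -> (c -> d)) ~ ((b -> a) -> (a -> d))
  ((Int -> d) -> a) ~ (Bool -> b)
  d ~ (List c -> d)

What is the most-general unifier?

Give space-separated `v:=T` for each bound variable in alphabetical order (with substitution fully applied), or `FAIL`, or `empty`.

Answer: FAIL

Derivation:
step 1: unify ((a -> Int) -> (c -> d)) ~ ((b -> a) -> (a -> d))  [subst: {-} | 2 pending]
  -> decompose arrow: push (a -> Int)~(b -> a), (c -> d)~(a -> d)
step 2: unify (a -> Int) ~ (b -> a)  [subst: {-} | 3 pending]
  -> decompose arrow: push a~b, Int~a
step 3: unify a ~ b  [subst: {-} | 4 pending]
  bind a := b
step 4: unify Int ~ b  [subst: {a:=b} | 3 pending]
  bind b := Int
step 5: unify (c -> d) ~ (Int -> d)  [subst: {a:=b, b:=Int} | 2 pending]
  -> decompose arrow: push c~Int, d~d
step 6: unify c ~ Int  [subst: {a:=b, b:=Int} | 3 pending]
  bind c := Int
step 7: unify d ~ d  [subst: {a:=b, b:=Int, c:=Int} | 2 pending]
  -> identical, skip
step 8: unify ((Int -> d) -> Int) ~ (Bool -> Int)  [subst: {a:=b, b:=Int, c:=Int} | 1 pending]
  -> decompose arrow: push (Int -> d)~Bool, Int~Int
step 9: unify (Int -> d) ~ Bool  [subst: {a:=b, b:=Int, c:=Int} | 2 pending]
  clash: (Int -> d) vs Bool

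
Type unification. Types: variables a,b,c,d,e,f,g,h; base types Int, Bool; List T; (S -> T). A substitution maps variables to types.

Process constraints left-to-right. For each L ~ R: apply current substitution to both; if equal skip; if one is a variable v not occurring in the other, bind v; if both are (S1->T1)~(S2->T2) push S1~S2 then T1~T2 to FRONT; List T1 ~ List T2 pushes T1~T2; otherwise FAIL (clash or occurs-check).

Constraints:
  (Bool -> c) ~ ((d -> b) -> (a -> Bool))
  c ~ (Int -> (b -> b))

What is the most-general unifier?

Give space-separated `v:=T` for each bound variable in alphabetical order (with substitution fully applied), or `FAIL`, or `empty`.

step 1: unify (Bool -> c) ~ ((d -> b) -> (a -> Bool))  [subst: {-} | 1 pending]
  -> decompose arrow: push Bool~(d -> b), c~(a -> Bool)
step 2: unify Bool ~ (d -> b)  [subst: {-} | 2 pending]
  clash: Bool vs (d -> b)

Answer: FAIL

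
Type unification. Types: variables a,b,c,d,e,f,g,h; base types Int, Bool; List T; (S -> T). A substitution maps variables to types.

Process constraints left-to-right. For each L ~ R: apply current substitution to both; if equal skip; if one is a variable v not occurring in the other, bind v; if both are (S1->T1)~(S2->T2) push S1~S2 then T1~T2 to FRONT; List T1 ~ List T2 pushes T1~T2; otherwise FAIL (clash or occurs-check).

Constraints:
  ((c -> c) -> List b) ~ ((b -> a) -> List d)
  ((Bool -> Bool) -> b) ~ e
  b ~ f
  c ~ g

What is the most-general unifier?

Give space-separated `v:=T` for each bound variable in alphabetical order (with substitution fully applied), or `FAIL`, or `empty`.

step 1: unify ((c -> c) -> List b) ~ ((b -> a) -> List d)  [subst: {-} | 3 pending]
  -> decompose arrow: push (c -> c)~(b -> a), List b~List d
step 2: unify (c -> c) ~ (b -> a)  [subst: {-} | 4 pending]
  -> decompose arrow: push c~b, c~a
step 3: unify c ~ b  [subst: {-} | 5 pending]
  bind c := b
step 4: unify b ~ a  [subst: {c:=b} | 4 pending]
  bind b := a
step 5: unify List a ~ List d  [subst: {c:=b, b:=a} | 3 pending]
  -> decompose List: push a~d
step 6: unify a ~ d  [subst: {c:=b, b:=a} | 3 pending]
  bind a := d
step 7: unify ((Bool -> Bool) -> d) ~ e  [subst: {c:=b, b:=a, a:=d} | 2 pending]
  bind e := ((Bool -> Bool) -> d)
step 8: unify d ~ f  [subst: {c:=b, b:=a, a:=d, e:=((Bool -> Bool) -> d)} | 1 pending]
  bind d := f
step 9: unify f ~ g  [subst: {c:=b, b:=a, a:=d, e:=((Bool -> Bool) -> d), d:=f} | 0 pending]
  bind f := g

Answer: a:=g b:=g c:=g d:=g e:=((Bool -> Bool) -> g) f:=g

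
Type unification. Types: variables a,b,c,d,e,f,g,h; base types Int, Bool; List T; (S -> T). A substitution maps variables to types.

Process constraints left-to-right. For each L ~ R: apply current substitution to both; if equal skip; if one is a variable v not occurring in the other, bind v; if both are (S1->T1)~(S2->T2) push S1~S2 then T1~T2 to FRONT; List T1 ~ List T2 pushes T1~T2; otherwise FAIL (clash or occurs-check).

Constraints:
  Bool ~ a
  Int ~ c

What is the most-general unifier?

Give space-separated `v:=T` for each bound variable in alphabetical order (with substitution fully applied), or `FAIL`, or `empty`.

step 1: unify Bool ~ a  [subst: {-} | 1 pending]
  bind a := Bool
step 2: unify Int ~ c  [subst: {a:=Bool} | 0 pending]
  bind c := Int

Answer: a:=Bool c:=Int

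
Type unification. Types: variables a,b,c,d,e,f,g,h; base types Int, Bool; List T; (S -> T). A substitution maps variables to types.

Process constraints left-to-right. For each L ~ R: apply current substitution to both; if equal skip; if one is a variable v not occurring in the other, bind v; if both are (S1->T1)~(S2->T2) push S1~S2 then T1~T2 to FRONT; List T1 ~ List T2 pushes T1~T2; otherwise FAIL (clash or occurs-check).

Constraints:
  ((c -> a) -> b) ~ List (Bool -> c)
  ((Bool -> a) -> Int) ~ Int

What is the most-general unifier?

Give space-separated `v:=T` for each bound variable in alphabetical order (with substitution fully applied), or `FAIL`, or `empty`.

step 1: unify ((c -> a) -> b) ~ List (Bool -> c)  [subst: {-} | 1 pending]
  clash: ((c -> a) -> b) vs List (Bool -> c)

Answer: FAIL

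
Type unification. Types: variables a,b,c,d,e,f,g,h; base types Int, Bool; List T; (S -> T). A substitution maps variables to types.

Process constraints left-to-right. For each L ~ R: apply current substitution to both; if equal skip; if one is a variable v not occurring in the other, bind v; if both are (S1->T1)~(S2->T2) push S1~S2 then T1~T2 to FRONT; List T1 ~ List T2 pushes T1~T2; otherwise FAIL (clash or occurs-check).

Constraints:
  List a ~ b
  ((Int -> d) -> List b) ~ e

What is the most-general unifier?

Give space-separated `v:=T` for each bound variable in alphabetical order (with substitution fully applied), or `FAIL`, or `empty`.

Answer: b:=List a e:=((Int -> d) -> List List a)

Derivation:
step 1: unify List a ~ b  [subst: {-} | 1 pending]
  bind b := List a
step 2: unify ((Int -> d) -> List List a) ~ e  [subst: {b:=List a} | 0 pending]
  bind e := ((Int -> d) -> List List a)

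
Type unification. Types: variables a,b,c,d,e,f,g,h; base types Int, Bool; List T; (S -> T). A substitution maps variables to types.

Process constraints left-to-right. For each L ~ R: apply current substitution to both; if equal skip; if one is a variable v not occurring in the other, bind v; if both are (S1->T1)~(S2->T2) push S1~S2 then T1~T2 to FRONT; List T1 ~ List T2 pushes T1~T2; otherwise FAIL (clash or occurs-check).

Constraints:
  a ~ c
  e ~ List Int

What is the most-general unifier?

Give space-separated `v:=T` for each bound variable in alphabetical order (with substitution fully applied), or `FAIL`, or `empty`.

step 1: unify a ~ c  [subst: {-} | 1 pending]
  bind a := c
step 2: unify e ~ List Int  [subst: {a:=c} | 0 pending]
  bind e := List Int

Answer: a:=c e:=List Int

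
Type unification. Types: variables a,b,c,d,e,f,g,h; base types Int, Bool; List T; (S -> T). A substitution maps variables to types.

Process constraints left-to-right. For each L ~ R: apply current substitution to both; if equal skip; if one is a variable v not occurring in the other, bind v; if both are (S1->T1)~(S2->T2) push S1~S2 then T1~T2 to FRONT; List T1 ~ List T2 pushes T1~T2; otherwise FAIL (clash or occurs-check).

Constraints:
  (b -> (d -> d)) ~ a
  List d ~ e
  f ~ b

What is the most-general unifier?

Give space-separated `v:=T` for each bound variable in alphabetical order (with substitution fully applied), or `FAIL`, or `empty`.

Answer: a:=(b -> (d -> d)) e:=List d f:=b

Derivation:
step 1: unify (b -> (d -> d)) ~ a  [subst: {-} | 2 pending]
  bind a := (b -> (d -> d))
step 2: unify List d ~ e  [subst: {a:=(b -> (d -> d))} | 1 pending]
  bind e := List d
step 3: unify f ~ b  [subst: {a:=(b -> (d -> d)), e:=List d} | 0 pending]
  bind f := b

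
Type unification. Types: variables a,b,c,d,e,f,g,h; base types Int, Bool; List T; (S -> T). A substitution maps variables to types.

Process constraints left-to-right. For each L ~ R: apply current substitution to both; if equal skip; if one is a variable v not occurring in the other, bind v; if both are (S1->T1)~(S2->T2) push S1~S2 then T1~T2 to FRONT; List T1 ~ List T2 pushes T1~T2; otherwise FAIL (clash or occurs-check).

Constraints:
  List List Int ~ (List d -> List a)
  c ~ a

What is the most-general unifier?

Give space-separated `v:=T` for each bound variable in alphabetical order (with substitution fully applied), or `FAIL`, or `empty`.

step 1: unify List List Int ~ (List d -> List a)  [subst: {-} | 1 pending]
  clash: List List Int vs (List d -> List a)

Answer: FAIL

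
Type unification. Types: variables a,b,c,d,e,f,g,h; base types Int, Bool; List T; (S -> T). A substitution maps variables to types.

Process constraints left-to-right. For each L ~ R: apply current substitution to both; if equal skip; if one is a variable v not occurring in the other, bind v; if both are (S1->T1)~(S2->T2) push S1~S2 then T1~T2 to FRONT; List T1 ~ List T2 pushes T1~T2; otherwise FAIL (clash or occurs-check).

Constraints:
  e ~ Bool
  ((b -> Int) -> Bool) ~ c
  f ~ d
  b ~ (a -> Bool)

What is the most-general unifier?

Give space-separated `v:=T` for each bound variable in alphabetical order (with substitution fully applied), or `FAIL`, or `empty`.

step 1: unify e ~ Bool  [subst: {-} | 3 pending]
  bind e := Bool
step 2: unify ((b -> Int) -> Bool) ~ c  [subst: {e:=Bool} | 2 pending]
  bind c := ((b -> Int) -> Bool)
step 3: unify f ~ d  [subst: {e:=Bool, c:=((b -> Int) -> Bool)} | 1 pending]
  bind f := d
step 4: unify b ~ (a -> Bool)  [subst: {e:=Bool, c:=((b -> Int) -> Bool), f:=d} | 0 pending]
  bind b := (a -> Bool)

Answer: b:=(a -> Bool) c:=(((a -> Bool) -> Int) -> Bool) e:=Bool f:=d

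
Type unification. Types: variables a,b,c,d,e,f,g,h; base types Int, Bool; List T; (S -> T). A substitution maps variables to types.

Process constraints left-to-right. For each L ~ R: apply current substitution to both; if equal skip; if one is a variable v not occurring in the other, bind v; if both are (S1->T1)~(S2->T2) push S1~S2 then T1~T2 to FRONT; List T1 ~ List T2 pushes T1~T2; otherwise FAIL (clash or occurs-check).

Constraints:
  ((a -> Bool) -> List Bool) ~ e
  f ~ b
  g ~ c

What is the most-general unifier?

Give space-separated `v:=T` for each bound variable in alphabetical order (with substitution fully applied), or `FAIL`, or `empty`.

step 1: unify ((a -> Bool) -> List Bool) ~ e  [subst: {-} | 2 pending]
  bind e := ((a -> Bool) -> List Bool)
step 2: unify f ~ b  [subst: {e:=((a -> Bool) -> List Bool)} | 1 pending]
  bind f := b
step 3: unify g ~ c  [subst: {e:=((a -> Bool) -> List Bool), f:=b} | 0 pending]
  bind g := c

Answer: e:=((a -> Bool) -> List Bool) f:=b g:=c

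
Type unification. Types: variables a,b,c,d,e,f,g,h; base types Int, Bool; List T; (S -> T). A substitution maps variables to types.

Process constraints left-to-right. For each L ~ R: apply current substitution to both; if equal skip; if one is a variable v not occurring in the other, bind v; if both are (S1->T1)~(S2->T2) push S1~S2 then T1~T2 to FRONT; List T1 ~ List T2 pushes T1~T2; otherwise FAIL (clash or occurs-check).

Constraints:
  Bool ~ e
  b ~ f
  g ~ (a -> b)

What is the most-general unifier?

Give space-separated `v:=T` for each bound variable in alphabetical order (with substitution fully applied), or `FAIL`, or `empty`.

step 1: unify Bool ~ e  [subst: {-} | 2 pending]
  bind e := Bool
step 2: unify b ~ f  [subst: {e:=Bool} | 1 pending]
  bind b := f
step 3: unify g ~ (a -> f)  [subst: {e:=Bool, b:=f} | 0 pending]
  bind g := (a -> f)

Answer: b:=f e:=Bool g:=(a -> f)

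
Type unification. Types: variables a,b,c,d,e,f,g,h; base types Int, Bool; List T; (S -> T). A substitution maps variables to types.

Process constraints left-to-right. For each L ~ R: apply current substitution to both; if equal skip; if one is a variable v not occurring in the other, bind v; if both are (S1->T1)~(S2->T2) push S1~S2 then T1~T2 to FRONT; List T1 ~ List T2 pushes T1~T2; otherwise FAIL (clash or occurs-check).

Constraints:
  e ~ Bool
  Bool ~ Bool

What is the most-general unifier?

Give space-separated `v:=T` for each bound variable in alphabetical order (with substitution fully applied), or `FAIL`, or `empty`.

step 1: unify e ~ Bool  [subst: {-} | 1 pending]
  bind e := Bool
step 2: unify Bool ~ Bool  [subst: {e:=Bool} | 0 pending]
  -> identical, skip

Answer: e:=Bool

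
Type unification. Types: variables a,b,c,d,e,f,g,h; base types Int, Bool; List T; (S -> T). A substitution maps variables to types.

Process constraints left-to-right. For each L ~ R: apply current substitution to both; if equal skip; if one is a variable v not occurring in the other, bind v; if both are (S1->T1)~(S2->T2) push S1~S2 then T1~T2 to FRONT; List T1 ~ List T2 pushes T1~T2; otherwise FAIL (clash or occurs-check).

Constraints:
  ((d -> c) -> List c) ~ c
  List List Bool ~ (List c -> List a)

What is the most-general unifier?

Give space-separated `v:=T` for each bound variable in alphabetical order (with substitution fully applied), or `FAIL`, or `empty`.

Answer: FAIL

Derivation:
step 1: unify ((d -> c) -> List c) ~ c  [subst: {-} | 1 pending]
  occurs-check fail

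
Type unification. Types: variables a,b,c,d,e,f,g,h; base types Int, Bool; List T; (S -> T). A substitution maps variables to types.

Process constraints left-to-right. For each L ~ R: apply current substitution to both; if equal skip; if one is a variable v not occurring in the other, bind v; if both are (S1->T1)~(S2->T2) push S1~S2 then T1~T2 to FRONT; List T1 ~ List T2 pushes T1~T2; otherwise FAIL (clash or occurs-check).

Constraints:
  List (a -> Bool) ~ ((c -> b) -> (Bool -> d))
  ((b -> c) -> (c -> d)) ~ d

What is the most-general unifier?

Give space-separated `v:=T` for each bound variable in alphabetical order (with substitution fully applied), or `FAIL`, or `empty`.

step 1: unify List (a -> Bool) ~ ((c -> b) -> (Bool -> d))  [subst: {-} | 1 pending]
  clash: List (a -> Bool) vs ((c -> b) -> (Bool -> d))

Answer: FAIL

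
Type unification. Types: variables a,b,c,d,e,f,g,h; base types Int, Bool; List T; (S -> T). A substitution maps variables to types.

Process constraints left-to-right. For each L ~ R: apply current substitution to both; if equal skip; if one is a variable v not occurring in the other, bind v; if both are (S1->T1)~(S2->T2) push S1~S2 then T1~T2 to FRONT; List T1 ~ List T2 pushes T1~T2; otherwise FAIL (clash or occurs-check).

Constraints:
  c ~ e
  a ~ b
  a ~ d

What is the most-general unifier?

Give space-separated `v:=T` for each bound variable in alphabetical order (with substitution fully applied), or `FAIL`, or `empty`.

step 1: unify c ~ e  [subst: {-} | 2 pending]
  bind c := e
step 2: unify a ~ b  [subst: {c:=e} | 1 pending]
  bind a := b
step 3: unify b ~ d  [subst: {c:=e, a:=b} | 0 pending]
  bind b := d

Answer: a:=d b:=d c:=e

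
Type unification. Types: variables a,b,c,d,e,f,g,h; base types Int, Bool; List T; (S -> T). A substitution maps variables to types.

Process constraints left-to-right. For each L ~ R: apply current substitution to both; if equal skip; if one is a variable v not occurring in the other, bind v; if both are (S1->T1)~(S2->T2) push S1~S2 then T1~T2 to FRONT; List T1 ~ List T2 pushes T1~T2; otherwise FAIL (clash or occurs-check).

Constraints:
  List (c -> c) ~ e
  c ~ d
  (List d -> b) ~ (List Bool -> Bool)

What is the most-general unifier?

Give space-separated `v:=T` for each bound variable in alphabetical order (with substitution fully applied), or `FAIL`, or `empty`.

step 1: unify List (c -> c) ~ e  [subst: {-} | 2 pending]
  bind e := List (c -> c)
step 2: unify c ~ d  [subst: {e:=List (c -> c)} | 1 pending]
  bind c := d
step 3: unify (List d -> b) ~ (List Bool -> Bool)  [subst: {e:=List (c -> c), c:=d} | 0 pending]
  -> decompose arrow: push List d~List Bool, b~Bool
step 4: unify List d ~ List Bool  [subst: {e:=List (c -> c), c:=d} | 1 pending]
  -> decompose List: push d~Bool
step 5: unify d ~ Bool  [subst: {e:=List (c -> c), c:=d} | 1 pending]
  bind d := Bool
step 6: unify b ~ Bool  [subst: {e:=List (c -> c), c:=d, d:=Bool} | 0 pending]
  bind b := Bool

Answer: b:=Bool c:=Bool d:=Bool e:=List (Bool -> Bool)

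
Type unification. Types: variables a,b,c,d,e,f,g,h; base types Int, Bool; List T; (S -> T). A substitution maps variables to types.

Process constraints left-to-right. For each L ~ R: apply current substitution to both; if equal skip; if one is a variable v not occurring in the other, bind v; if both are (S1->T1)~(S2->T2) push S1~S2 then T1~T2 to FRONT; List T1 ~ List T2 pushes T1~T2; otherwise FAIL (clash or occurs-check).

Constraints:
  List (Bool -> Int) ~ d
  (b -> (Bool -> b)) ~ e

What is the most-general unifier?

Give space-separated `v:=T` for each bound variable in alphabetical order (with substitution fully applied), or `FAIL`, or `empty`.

Answer: d:=List (Bool -> Int) e:=(b -> (Bool -> b))

Derivation:
step 1: unify List (Bool -> Int) ~ d  [subst: {-} | 1 pending]
  bind d := List (Bool -> Int)
step 2: unify (b -> (Bool -> b)) ~ e  [subst: {d:=List (Bool -> Int)} | 0 pending]
  bind e := (b -> (Bool -> b))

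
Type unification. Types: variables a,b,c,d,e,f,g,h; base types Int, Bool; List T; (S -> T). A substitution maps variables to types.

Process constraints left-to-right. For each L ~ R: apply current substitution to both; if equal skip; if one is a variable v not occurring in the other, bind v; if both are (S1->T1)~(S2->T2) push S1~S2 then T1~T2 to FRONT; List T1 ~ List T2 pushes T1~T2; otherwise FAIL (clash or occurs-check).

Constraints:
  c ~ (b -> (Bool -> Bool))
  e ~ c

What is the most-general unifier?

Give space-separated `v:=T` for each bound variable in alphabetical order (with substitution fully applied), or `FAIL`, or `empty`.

step 1: unify c ~ (b -> (Bool -> Bool))  [subst: {-} | 1 pending]
  bind c := (b -> (Bool -> Bool))
step 2: unify e ~ (b -> (Bool -> Bool))  [subst: {c:=(b -> (Bool -> Bool))} | 0 pending]
  bind e := (b -> (Bool -> Bool))

Answer: c:=(b -> (Bool -> Bool)) e:=(b -> (Bool -> Bool))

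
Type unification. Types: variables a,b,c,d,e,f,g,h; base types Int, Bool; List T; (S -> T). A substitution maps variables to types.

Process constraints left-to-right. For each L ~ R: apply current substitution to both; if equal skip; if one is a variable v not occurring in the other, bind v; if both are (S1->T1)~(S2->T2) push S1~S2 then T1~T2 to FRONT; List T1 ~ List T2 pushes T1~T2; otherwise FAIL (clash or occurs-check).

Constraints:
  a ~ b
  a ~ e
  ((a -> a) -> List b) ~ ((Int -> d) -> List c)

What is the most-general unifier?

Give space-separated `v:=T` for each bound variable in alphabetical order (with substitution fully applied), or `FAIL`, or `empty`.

Answer: a:=Int b:=Int c:=Int d:=Int e:=Int

Derivation:
step 1: unify a ~ b  [subst: {-} | 2 pending]
  bind a := b
step 2: unify b ~ e  [subst: {a:=b} | 1 pending]
  bind b := e
step 3: unify ((e -> e) -> List e) ~ ((Int -> d) -> List c)  [subst: {a:=b, b:=e} | 0 pending]
  -> decompose arrow: push (e -> e)~(Int -> d), List e~List c
step 4: unify (e -> e) ~ (Int -> d)  [subst: {a:=b, b:=e} | 1 pending]
  -> decompose arrow: push e~Int, e~d
step 5: unify e ~ Int  [subst: {a:=b, b:=e} | 2 pending]
  bind e := Int
step 6: unify Int ~ d  [subst: {a:=b, b:=e, e:=Int} | 1 pending]
  bind d := Int
step 7: unify List Int ~ List c  [subst: {a:=b, b:=e, e:=Int, d:=Int} | 0 pending]
  -> decompose List: push Int~c
step 8: unify Int ~ c  [subst: {a:=b, b:=e, e:=Int, d:=Int} | 0 pending]
  bind c := Int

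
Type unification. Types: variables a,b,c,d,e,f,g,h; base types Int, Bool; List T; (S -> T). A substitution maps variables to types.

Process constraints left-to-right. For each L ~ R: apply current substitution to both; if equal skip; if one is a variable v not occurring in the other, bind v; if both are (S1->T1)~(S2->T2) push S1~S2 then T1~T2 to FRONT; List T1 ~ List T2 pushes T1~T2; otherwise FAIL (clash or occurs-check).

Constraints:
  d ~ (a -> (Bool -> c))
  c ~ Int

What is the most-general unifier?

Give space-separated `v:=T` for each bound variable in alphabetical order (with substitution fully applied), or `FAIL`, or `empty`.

step 1: unify d ~ (a -> (Bool -> c))  [subst: {-} | 1 pending]
  bind d := (a -> (Bool -> c))
step 2: unify c ~ Int  [subst: {d:=(a -> (Bool -> c))} | 0 pending]
  bind c := Int

Answer: c:=Int d:=(a -> (Bool -> Int))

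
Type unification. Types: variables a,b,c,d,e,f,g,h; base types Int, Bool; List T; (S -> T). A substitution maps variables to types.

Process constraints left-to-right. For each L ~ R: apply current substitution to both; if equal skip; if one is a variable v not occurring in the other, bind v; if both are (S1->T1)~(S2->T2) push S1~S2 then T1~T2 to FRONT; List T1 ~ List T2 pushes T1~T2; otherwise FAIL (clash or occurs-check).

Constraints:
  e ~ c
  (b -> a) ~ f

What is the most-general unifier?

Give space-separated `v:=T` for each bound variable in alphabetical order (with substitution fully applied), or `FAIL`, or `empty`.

Answer: e:=c f:=(b -> a)

Derivation:
step 1: unify e ~ c  [subst: {-} | 1 pending]
  bind e := c
step 2: unify (b -> a) ~ f  [subst: {e:=c} | 0 pending]
  bind f := (b -> a)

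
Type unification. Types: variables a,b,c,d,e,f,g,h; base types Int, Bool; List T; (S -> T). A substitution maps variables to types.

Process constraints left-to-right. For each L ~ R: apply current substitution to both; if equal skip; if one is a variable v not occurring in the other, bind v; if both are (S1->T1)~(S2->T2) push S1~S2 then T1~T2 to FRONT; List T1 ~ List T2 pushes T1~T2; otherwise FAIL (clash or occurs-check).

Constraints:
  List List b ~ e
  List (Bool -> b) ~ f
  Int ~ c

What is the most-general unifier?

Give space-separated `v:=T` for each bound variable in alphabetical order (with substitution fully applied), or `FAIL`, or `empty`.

step 1: unify List List b ~ e  [subst: {-} | 2 pending]
  bind e := List List b
step 2: unify List (Bool -> b) ~ f  [subst: {e:=List List b} | 1 pending]
  bind f := List (Bool -> b)
step 3: unify Int ~ c  [subst: {e:=List List b, f:=List (Bool -> b)} | 0 pending]
  bind c := Int

Answer: c:=Int e:=List List b f:=List (Bool -> b)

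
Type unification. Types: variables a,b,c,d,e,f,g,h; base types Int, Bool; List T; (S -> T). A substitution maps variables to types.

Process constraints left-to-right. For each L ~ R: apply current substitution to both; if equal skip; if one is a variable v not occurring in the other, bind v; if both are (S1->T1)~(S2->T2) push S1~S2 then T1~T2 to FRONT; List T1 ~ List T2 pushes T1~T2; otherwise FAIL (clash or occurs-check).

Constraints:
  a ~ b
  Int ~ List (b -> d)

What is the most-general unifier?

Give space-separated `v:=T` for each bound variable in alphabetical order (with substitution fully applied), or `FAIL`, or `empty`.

step 1: unify a ~ b  [subst: {-} | 1 pending]
  bind a := b
step 2: unify Int ~ List (b -> d)  [subst: {a:=b} | 0 pending]
  clash: Int vs List (b -> d)

Answer: FAIL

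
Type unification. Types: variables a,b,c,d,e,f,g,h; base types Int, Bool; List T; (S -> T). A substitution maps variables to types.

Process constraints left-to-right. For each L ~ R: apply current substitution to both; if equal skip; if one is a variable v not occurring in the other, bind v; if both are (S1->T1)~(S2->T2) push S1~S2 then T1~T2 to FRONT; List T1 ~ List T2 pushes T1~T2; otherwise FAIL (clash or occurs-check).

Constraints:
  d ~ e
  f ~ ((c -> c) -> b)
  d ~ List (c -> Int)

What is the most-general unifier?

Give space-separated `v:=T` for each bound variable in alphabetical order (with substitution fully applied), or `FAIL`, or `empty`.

step 1: unify d ~ e  [subst: {-} | 2 pending]
  bind d := e
step 2: unify f ~ ((c -> c) -> b)  [subst: {d:=e} | 1 pending]
  bind f := ((c -> c) -> b)
step 3: unify e ~ List (c -> Int)  [subst: {d:=e, f:=((c -> c) -> b)} | 0 pending]
  bind e := List (c -> Int)

Answer: d:=List (c -> Int) e:=List (c -> Int) f:=((c -> c) -> b)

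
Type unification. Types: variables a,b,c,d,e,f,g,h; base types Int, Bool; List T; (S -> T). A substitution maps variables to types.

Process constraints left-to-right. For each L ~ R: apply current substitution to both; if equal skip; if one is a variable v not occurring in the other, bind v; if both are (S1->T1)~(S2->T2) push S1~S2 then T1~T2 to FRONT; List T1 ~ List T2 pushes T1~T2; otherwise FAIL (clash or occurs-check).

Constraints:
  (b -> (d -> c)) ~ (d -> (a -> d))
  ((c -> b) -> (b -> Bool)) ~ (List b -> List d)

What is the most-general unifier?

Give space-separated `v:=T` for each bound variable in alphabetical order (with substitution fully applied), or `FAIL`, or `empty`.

Answer: FAIL

Derivation:
step 1: unify (b -> (d -> c)) ~ (d -> (a -> d))  [subst: {-} | 1 pending]
  -> decompose arrow: push b~d, (d -> c)~(a -> d)
step 2: unify b ~ d  [subst: {-} | 2 pending]
  bind b := d
step 3: unify (d -> c) ~ (a -> d)  [subst: {b:=d} | 1 pending]
  -> decompose arrow: push d~a, c~d
step 4: unify d ~ a  [subst: {b:=d} | 2 pending]
  bind d := a
step 5: unify c ~ a  [subst: {b:=d, d:=a} | 1 pending]
  bind c := a
step 6: unify ((a -> a) -> (a -> Bool)) ~ (List a -> List a)  [subst: {b:=d, d:=a, c:=a} | 0 pending]
  -> decompose arrow: push (a -> a)~List a, (a -> Bool)~List a
step 7: unify (a -> a) ~ List a  [subst: {b:=d, d:=a, c:=a} | 1 pending]
  clash: (a -> a) vs List a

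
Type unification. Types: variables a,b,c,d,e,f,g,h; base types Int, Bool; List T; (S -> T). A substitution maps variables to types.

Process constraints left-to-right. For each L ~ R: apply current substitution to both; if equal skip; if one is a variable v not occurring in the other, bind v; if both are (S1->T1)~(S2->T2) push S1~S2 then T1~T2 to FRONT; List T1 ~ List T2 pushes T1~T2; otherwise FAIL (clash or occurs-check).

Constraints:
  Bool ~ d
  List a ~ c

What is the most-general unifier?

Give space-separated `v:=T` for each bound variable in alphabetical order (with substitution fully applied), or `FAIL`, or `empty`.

Answer: c:=List a d:=Bool

Derivation:
step 1: unify Bool ~ d  [subst: {-} | 1 pending]
  bind d := Bool
step 2: unify List a ~ c  [subst: {d:=Bool} | 0 pending]
  bind c := List a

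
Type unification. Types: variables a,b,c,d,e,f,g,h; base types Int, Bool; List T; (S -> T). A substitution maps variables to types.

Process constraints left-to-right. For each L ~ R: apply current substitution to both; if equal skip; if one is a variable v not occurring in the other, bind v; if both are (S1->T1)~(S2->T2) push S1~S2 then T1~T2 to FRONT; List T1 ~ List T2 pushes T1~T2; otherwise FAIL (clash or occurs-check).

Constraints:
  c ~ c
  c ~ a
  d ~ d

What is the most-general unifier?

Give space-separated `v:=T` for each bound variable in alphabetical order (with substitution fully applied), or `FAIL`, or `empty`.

step 1: unify c ~ c  [subst: {-} | 2 pending]
  -> identical, skip
step 2: unify c ~ a  [subst: {-} | 1 pending]
  bind c := a
step 3: unify d ~ d  [subst: {c:=a} | 0 pending]
  -> identical, skip

Answer: c:=a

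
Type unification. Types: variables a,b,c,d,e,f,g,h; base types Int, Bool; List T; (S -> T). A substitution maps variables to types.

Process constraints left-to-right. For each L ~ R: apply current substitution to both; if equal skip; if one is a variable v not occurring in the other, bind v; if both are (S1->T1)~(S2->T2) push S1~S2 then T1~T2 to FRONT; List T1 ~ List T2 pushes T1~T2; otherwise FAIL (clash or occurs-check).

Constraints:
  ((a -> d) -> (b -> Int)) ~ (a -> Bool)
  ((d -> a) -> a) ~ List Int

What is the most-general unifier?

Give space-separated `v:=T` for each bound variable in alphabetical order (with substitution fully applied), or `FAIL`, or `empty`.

Answer: FAIL

Derivation:
step 1: unify ((a -> d) -> (b -> Int)) ~ (a -> Bool)  [subst: {-} | 1 pending]
  -> decompose arrow: push (a -> d)~a, (b -> Int)~Bool
step 2: unify (a -> d) ~ a  [subst: {-} | 2 pending]
  occurs-check fail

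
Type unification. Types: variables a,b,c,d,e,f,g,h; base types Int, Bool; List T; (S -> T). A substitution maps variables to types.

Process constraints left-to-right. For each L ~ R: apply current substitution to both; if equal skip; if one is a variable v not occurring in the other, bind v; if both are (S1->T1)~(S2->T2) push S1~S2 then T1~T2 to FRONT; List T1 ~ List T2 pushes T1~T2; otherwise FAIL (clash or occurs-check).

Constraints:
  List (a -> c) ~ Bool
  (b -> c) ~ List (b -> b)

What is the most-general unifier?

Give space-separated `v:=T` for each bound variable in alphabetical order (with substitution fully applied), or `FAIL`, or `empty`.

Answer: FAIL

Derivation:
step 1: unify List (a -> c) ~ Bool  [subst: {-} | 1 pending]
  clash: List (a -> c) vs Bool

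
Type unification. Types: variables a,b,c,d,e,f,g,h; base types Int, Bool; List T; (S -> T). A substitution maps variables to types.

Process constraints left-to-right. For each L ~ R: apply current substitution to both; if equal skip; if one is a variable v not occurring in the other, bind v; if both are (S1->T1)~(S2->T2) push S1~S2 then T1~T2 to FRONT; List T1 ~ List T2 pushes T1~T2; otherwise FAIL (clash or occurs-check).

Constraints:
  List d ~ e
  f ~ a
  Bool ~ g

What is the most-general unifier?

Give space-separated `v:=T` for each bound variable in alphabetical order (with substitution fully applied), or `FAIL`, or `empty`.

Answer: e:=List d f:=a g:=Bool

Derivation:
step 1: unify List d ~ e  [subst: {-} | 2 pending]
  bind e := List d
step 2: unify f ~ a  [subst: {e:=List d} | 1 pending]
  bind f := a
step 3: unify Bool ~ g  [subst: {e:=List d, f:=a} | 0 pending]
  bind g := Bool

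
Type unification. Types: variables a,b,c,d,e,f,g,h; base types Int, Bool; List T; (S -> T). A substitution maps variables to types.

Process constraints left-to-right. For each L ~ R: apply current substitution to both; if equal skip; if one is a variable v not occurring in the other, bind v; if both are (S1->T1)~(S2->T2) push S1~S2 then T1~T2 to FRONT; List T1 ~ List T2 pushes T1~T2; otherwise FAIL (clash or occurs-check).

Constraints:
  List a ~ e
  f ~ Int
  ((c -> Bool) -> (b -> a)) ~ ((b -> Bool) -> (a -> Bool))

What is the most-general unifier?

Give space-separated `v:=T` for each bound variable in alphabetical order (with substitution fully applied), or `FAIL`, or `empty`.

Answer: a:=Bool b:=Bool c:=Bool e:=List Bool f:=Int

Derivation:
step 1: unify List a ~ e  [subst: {-} | 2 pending]
  bind e := List a
step 2: unify f ~ Int  [subst: {e:=List a} | 1 pending]
  bind f := Int
step 3: unify ((c -> Bool) -> (b -> a)) ~ ((b -> Bool) -> (a -> Bool))  [subst: {e:=List a, f:=Int} | 0 pending]
  -> decompose arrow: push (c -> Bool)~(b -> Bool), (b -> a)~(a -> Bool)
step 4: unify (c -> Bool) ~ (b -> Bool)  [subst: {e:=List a, f:=Int} | 1 pending]
  -> decompose arrow: push c~b, Bool~Bool
step 5: unify c ~ b  [subst: {e:=List a, f:=Int} | 2 pending]
  bind c := b
step 6: unify Bool ~ Bool  [subst: {e:=List a, f:=Int, c:=b} | 1 pending]
  -> identical, skip
step 7: unify (b -> a) ~ (a -> Bool)  [subst: {e:=List a, f:=Int, c:=b} | 0 pending]
  -> decompose arrow: push b~a, a~Bool
step 8: unify b ~ a  [subst: {e:=List a, f:=Int, c:=b} | 1 pending]
  bind b := a
step 9: unify a ~ Bool  [subst: {e:=List a, f:=Int, c:=b, b:=a} | 0 pending]
  bind a := Bool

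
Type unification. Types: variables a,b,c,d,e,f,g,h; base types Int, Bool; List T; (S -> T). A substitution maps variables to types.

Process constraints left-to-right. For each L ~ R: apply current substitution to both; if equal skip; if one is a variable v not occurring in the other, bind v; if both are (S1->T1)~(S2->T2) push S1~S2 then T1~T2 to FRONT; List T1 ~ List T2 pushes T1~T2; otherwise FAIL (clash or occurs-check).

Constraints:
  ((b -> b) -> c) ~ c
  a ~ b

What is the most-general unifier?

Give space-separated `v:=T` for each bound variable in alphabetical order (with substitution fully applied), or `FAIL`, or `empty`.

Answer: FAIL

Derivation:
step 1: unify ((b -> b) -> c) ~ c  [subst: {-} | 1 pending]
  occurs-check fail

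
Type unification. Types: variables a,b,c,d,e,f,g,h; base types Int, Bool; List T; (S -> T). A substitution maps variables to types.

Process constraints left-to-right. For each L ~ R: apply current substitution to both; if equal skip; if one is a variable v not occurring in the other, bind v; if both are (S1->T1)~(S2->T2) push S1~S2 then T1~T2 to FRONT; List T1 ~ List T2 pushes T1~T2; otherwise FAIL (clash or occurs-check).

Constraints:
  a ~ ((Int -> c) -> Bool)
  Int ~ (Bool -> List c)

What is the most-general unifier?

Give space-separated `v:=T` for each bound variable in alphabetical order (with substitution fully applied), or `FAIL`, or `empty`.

Answer: FAIL

Derivation:
step 1: unify a ~ ((Int -> c) -> Bool)  [subst: {-} | 1 pending]
  bind a := ((Int -> c) -> Bool)
step 2: unify Int ~ (Bool -> List c)  [subst: {a:=((Int -> c) -> Bool)} | 0 pending]
  clash: Int vs (Bool -> List c)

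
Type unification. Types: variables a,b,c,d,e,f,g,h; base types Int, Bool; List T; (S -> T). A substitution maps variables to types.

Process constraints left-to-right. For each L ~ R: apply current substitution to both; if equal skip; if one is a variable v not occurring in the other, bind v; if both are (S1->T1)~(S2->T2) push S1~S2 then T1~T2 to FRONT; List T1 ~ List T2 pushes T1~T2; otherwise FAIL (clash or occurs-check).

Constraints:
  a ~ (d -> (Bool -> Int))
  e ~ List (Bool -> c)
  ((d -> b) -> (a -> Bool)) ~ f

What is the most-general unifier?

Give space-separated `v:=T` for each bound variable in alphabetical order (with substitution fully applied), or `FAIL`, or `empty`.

Answer: a:=(d -> (Bool -> Int)) e:=List (Bool -> c) f:=((d -> b) -> ((d -> (Bool -> Int)) -> Bool))

Derivation:
step 1: unify a ~ (d -> (Bool -> Int))  [subst: {-} | 2 pending]
  bind a := (d -> (Bool -> Int))
step 2: unify e ~ List (Bool -> c)  [subst: {a:=(d -> (Bool -> Int))} | 1 pending]
  bind e := List (Bool -> c)
step 3: unify ((d -> b) -> ((d -> (Bool -> Int)) -> Bool)) ~ f  [subst: {a:=(d -> (Bool -> Int)), e:=List (Bool -> c)} | 0 pending]
  bind f := ((d -> b) -> ((d -> (Bool -> Int)) -> Bool))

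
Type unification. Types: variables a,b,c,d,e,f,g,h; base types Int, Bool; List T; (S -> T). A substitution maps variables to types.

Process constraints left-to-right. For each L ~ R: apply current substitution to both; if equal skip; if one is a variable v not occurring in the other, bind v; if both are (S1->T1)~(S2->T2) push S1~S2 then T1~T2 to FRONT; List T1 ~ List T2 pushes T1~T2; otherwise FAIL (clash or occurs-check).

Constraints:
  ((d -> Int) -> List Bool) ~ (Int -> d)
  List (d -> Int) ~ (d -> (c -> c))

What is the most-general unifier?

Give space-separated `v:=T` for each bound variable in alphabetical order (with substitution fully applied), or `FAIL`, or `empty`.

step 1: unify ((d -> Int) -> List Bool) ~ (Int -> d)  [subst: {-} | 1 pending]
  -> decompose arrow: push (d -> Int)~Int, List Bool~d
step 2: unify (d -> Int) ~ Int  [subst: {-} | 2 pending]
  clash: (d -> Int) vs Int

Answer: FAIL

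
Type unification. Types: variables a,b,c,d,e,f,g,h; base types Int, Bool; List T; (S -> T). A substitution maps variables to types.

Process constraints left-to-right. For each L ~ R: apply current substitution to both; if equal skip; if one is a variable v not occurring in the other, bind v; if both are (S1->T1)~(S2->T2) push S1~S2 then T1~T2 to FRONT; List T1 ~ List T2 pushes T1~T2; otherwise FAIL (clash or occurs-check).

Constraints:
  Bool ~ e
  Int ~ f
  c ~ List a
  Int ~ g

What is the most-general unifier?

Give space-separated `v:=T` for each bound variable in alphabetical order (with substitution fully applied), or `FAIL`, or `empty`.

step 1: unify Bool ~ e  [subst: {-} | 3 pending]
  bind e := Bool
step 2: unify Int ~ f  [subst: {e:=Bool} | 2 pending]
  bind f := Int
step 3: unify c ~ List a  [subst: {e:=Bool, f:=Int} | 1 pending]
  bind c := List a
step 4: unify Int ~ g  [subst: {e:=Bool, f:=Int, c:=List a} | 0 pending]
  bind g := Int

Answer: c:=List a e:=Bool f:=Int g:=Int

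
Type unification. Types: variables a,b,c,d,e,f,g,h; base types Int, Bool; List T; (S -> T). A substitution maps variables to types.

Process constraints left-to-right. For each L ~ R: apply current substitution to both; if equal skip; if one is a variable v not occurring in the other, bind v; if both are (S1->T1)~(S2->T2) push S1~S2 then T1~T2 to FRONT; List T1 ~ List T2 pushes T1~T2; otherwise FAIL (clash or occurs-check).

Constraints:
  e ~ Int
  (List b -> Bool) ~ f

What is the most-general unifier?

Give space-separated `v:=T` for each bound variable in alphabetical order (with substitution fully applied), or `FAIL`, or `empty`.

Answer: e:=Int f:=(List b -> Bool)

Derivation:
step 1: unify e ~ Int  [subst: {-} | 1 pending]
  bind e := Int
step 2: unify (List b -> Bool) ~ f  [subst: {e:=Int} | 0 pending]
  bind f := (List b -> Bool)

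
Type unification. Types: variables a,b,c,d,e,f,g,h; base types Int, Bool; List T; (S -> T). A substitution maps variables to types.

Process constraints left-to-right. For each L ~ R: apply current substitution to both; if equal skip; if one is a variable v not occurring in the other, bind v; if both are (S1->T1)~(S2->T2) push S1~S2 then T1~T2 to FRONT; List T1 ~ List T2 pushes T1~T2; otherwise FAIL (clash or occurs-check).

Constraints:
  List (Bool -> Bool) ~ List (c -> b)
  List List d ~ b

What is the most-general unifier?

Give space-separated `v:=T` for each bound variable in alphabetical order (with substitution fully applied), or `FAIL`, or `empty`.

Answer: FAIL

Derivation:
step 1: unify List (Bool -> Bool) ~ List (c -> b)  [subst: {-} | 1 pending]
  -> decompose List: push (Bool -> Bool)~(c -> b)
step 2: unify (Bool -> Bool) ~ (c -> b)  [subst: {-} | 1 pending]
  -> decompose arrow: push Bool~c, Bool~b
step 3: unify Bool ~ c  [subst: {-} | 2 pending]
  bind c := Bool
step 4: unify Bool ~ b  [subst: {c:=Bool} | 1 pending]
  bind b := Bool
step 5: unify List List d ~ Bool  [subst: {c:=Bool, b:=Bool} | 0 pending]
  clash: List List d vs Bool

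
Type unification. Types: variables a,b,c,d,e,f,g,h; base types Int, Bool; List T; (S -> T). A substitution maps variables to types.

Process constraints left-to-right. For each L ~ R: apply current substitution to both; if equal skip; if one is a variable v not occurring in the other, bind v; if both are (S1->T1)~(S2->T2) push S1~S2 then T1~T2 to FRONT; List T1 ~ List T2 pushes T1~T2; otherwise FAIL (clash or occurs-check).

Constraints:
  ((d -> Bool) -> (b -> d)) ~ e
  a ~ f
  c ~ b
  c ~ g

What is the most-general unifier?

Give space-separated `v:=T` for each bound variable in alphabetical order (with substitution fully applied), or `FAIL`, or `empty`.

step 1: unify ((d -> Bool) -> (b -> d)) ~ e  [subst: {-} | 3 pending]
  bind e := ((d -> Bool) -> (b -> d))
step 2: unify a ~ f  [subst: {e:=((d -> Bool) -> (b -> d))} | 2 pending]
  bind a := f
step 3: unify c ~ b  [subst: {e:=((d -> Bool) -> (b -> d)), a:=f} | 1 pending]
  bind c := b
step 4: unify b ~ g  [subst: {e:=((d -> Bool) -> (b -> d)), a:=f, c:=b} | 0 pending]
  bind b := g

Answer: a:=f b:=g c:=g e:=((d -> Bool) -> (g -> d))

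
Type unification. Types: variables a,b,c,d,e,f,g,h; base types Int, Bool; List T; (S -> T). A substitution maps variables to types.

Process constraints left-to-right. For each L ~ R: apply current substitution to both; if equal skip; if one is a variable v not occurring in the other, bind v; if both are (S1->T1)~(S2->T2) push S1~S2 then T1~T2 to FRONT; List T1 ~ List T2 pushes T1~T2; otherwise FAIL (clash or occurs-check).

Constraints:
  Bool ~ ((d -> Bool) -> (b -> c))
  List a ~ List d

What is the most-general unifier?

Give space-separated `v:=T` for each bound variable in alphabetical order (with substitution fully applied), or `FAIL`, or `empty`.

step 1: unify Bool ~ ((d -> Bool) -> (b -> c))  [subst: {-} | 1 pending]
  clash: Bool vs ((d -> Bool) -> (b -> c))

Answer: FAIL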